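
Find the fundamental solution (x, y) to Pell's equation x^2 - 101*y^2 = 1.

(x, y) = (201, 20)

First expand sqrt(101) as a continued fraction. With x_i = (sqrt(101) + m_i)/d_i and (m_0, d_0) = (0, 1): a_0 = floor(sqrt(101)) = 10, since 10^2 = 100 <= 101 < 121 = 11^2.
Iterate m_{i+1} = d_i*a_i - m_i, d_{i+1} = (101 - m_{i+1}^2)/d_i, a_{i+1} = floor((a_0 + m_{i+1})/d_{i+1}):
  m_1 = 1*10 - 0 = 10, d_1 = (101 - 10^2)/1 = 1/1 = 1, a_1 = floor((10 + 10)/1) = 20.
  m_2 = 1*20 - 10 = 10, d_2 = (101 - 10^2)/1 = 1/1 = 1: (m_2, d_2) = (m_1, d_1) = (10, 1), so from here the quotient a_1 repeats; the period length is 1.
So sqrt(101) = [10; (20)] with period length k = 1.
k is odd, so (p_{k-1}, q_{k-1}) only solves x^2 - 101y^2 = -1 and the fundamental solution of x^2 - 101y^2 = 1 is (p_{2k-1}, q_{2k-1}) = (p_1, q_1); compute convergents through index 1, running through the period twice.
Convergents (p_i = a_i*p_{i-1} + p_{i-2}, q_i = a_i*q_{i-1} + q_{i-2} with p_{-2}=0, p_{-1}=1, q_{-2}=1, q_{-1}=0):
  i=0: a_0=10, p_0 = 10*1 + 0 = 10, q_0 = 10*0 + 1 = 1.
  i=1: a_1=20, p_1 = 20*10 + 1 = 201, q_1 = 20*1 + 0 = 20.
Indeed p_0^2 - 101*q_0^2 = 100 - 101 = -1, not +1.
Check: 201^2 - 101*20^2 = 40401 - 40400 = 1, so (x, y) = (201, 20) solves the equation, and by the theorem it is the least positive solution.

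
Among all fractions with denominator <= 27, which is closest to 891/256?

Expand x = 891/256 as a continued fraction with the Euclidean algorithm:
  891 = 3*256 + 123, so a_0 = 3.
  256 = 2*123 + 10, so a_1 = 2.
  123 = 12*10 + 3, so a_2 = 12.
  10 = 3*3 + 1, so a_3 = 3.
  3 = 3*1 + 0, so a_4 = 3.
so x = [3; 2, 12, 3, 3].
Convergents (p_i = a_i*p_{i-1} + p_{i-2}, q_i = a_i*q_{i-1} + q_{i-2} with p_{-2}=0, p_{-1}=1, q_{-2}=1, q_{-1}=0), until the denominator exceeds 27:
  i=0: a_0=3, p_0 = 3*1 + 0 = 3, q_0 = 3*0 + 1 = 1.
  i=1: a_1=2, p_1 = 2*3 + 1 = 7, q_1 = 2*1 + 0 = 2.
  i=2: a_2=12, p_2 = 12*7 + 3 = 87, q_2 = 12*2 + 1 = 25.
  i=3: a_3=3, p_3 = 3*87 + 7 = 268, q_3 = 3*25 + 2 = 77.
q_3 = 77 > 27, so the last convergent with denominator <= 27 is p_2/q_2 = 87/25.
The closest fraction with denominator <= 27 is either p_2/q_2 or the intermediate fraction (k*p_2 + p_1)/(k*q_2 + q_1) with the largest k >= 1 whose denominator stays <= 27; these approach x as k grows, and every other convergent or intermediate fraction in range is farther away.
Largest k: floor((27 - q_1)/q_2) = floor((27 - 2)/25) = 1.
That gives (1*87 + 7)/(1*25 + 2) = 94/27.
Compare the errors: |x - 87/25| = |891*25 - 87*256|/(256*25) = 3/6400, and |x - 94/27| = |891*27 - 94*256|/(256*27) = 7/6912.
Cross-multiplying, 3*6912 = 20736 < 44800 = 7*6400, so 3/6400 is smaller: the convergent 87/25 is closer to x than 94/27.

87/25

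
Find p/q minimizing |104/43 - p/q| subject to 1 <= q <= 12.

Expand x = 104/43 as a continued fraction with the Euclidean algorithm:
  104 = 2*43 + 18, so a_0 = 2.
  43 = 2*18 + 7, so a_1 = 2.
  18 = 2*7 + 4, so a_2 = 2.
  7 = 1*4 + 3, so a_3 = 1.
  4 = 1*3 + 1, so a_4 = 1.
  3 = 3*1 + 0, so a_5 = 3.
so x = [2; 2, 2, 1, 1, 3].
Convergents (p_i = a_i*p_{i-1} + p_{i-2}, q_i = a_i*q_{i-1} + q_{i-2} with p_{-2}=0, p_{-1}=1, q_{-2}=1, q_{-1}=0), until the denominator exceeds 12:
  i=0: a_0=2, p_0 = 2*1 + 0 = 2, q_0 = 2*0 + 1 = 1.
  i=1: a_1=2, p_1 = 2*2 + 1 = 5, q_1 = 2*1 + 0 = 2.
  i=2: a_2=2, p_2 = 2*5 + 2 = 12, q_2 = 2*2 + 1 = 5.
  i=3: a_3=1, p_3 = 1*12 + 5 = 17, q_3 = 1*5 + 2 = 7.
  i=4: a_4=1, p_4 = 1*17 + 12 = 29, q_4 = 1*7 + 5 = 12.
  i=5: a_5=3, p_5 = 3*29 + 17 = 104, q_5 = 3*12 + 7 = 43.
q_5 = 43 > 12, so the last convergent with denominator <= 12 is p_4/q_4 = 29/12.
The closest fraction with denominator <= 12 is either p_4/q_4 or the intermediate fraction (k*p_4 + p_3)/(k*q_4 + q_3) with the largest k >= 1 whose denominator stays <= 12; these approach x as k grows, and every other convergent or intermediate fraction in range is farther away.
Largest k: floor((12 - q_3)/q_4) = floor((12 - 7)/12) = 0.
Since k = 0, no intermediate fraction beyond p_4/q_4 has denominator <= 12, so the convergent 29/12 is the closest (its error is |104*12 - 29*43|/(43*12) = 1/516).

29/12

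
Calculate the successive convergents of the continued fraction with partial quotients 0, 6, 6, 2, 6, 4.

Using the convergent recurrence p_i = a_i*p_{i-1} + p_{i-2}, q_i = a_i*q_{i-1} + q_{i-2} with p_{-2}=0, p_{-1}=1, q_{-2}=1, q_{-1}=0:
  i=0: a_0=0, p_0 = 0*1 + 0 = 0, q_0 = 0*0 + 1 = 1.
  i=1: a_1=6, p_1 = 6*0 + 1 = 1, q_1 = 6*1 + 0 = 6.
  i=2: a_2=6, p_2 = 6*1 + 0 = 6, q_2 = 6*6 + 1 = 37.
  i=3: a_3=2, p_3 = 2*6 + 1 = 13, q_3 = 2*37 + 6 = 80.
  i=4: a_4=6, p_4 = 6*13 + 6 = 84, q_4 = 6*80 + 37 = 517.
  i=5: a_5=4, p_5 = 4*84 + 13 = 349, q_5 = 4*517 + 80 = 2148.

0/1, 1/6, 6/37, 13/80, 84/517, 349/2148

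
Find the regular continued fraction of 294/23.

[12; 1, 3, 1, 1, 2]

Run the Euclidean algorithm on 294 and 23; the successive quotients are the partial quotients a_0, a_1, ... (each step inverts the fractional part left over by the previous one):
  294 = 12*23 + 18, so a_0 = 12.
  23 = 1*18 + 5, so a_1 = 1.
  18 = 3*5 + 3, so a_2 = 3.
  5 = 1*3 + 2, so a_3 = 1.
  3 = 1*2 + 1, so a_4 = 1.
  2 = 2*1 + 0, so a_5 = 2.
The remainder reaches 0 after 6 divisions, so the expansion has 6 partial quotients, read off in order.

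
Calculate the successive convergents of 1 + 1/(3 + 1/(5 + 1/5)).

Using the convergent recurrence p_i = a_i*p_{i-1} + p_{i-2}, q_i = a_i*q_{i-1} + q_{i-2} with p_{-2}=0, p_{-1}=1, q_{-2}=1, q_{-1}=0:
  i=0: a_0=1, p_0 = 1*1 + 0 = 1, q_0 = 1*0 + 1 = 1.
  i=1: a_1=3, p_1 = 3*1 + 1 = 4, q_1 = 3*1 + 0 = 3.
  i=2: a_2=5, p_2 = 5*4 + 1 = 21, q_2 = 5*3 + 1 = 16.
  i=3: a_3=5, p_3 = 5*21 + 4 = 109, q_3 = 5*16 + 3 = 83.

1/1, 4/3, 21/16, 109/83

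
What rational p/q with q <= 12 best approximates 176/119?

Expand x = 176/119 as a continued fraction with the Euclidean algorithm:
  176 = 1*119 + 57, so a_0 = 1.
  119 = 2*57 + 5, so a_1 = 2.
  57 = 11*5 + 2, so a_2 = 11.
  5 = 2*2 + 1, so a_3 = 2.
  2 = 2*1 + 0, so a_4 = 2.
so x = [1; 2, 11, 2, 2].
Convergents (p_i = a_i*p_{i-1} + p_{i-2}, q_i = a_i*q_{i-1} + q_{i-2} with p_{-2}=0, p_{-1}=1, q_{-2}=1, q_{-1}=0), until the denominator exceeds 12:
  i=0: a_0=1, p_0 = 1*1 + 0 = 1, q_0 = 1*0 + 1 = 1.
  i=1: a_1=2, p_1 = 2*1 + 1 = 3, q_1 = 2*1 + 0 = 2.
  i=2: a_2=11, p_2 = 11*3 + 1 = 34, q_2 = 11*2 + 1 = 23.
q_2 = 23 > 12, so the last convergent with denominator <= 12 is p_1/q_1 = 3/2.
The closest fraction with denominator <= 12 is either p_1/q_1 or the intermediate fraction (k*p_1 + p_0)/(k*q_1 + q_0) with the largest k >= 1 whose denominator stays <= 12; these approach x as k grows, and every other convergent or intermediate fraction in range is farther away.
Largest k: floor((12 - q_0)/q_1) = floor((12 - 1)/2) = 5.
That gives (5*3 + 1)/(5*2 + 1) = 16/11.
Compare the errors: |x - 3/2| = |176*2 - 3*119|/(119*2) = 5/238, and |x - 16/11| = |176*11 - 16*119|/(119*11) = 32/1309.
Cross-multiplying, 5*1309 = 6545 < 7616 = 32*238, so 5/238 is smaller: the convergent 3/2 is closer to x than 16/11.

3/2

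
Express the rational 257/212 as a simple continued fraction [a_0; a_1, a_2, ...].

Run the Euclidean algorithm on 257 and 212; the successive quotients are the partial quotients a_0, a_1, ... (each step inverts the fractional part left over by the previous one):
  257 = 1*212 + 45, so a_0 = 1.
  212 = 4*45 + 32, so a_1 = 4.
  45 = 1*32 + 13, so a_2 = 1.
  32 = 2*13 + 6, so a_3 = 2.
  13 = 2*6 + 1, so a_4 = 2.
  6 = 6*1 + 0, so a_5 = 6.
The remainder reaches 0 after 6 divisions, so the expansion has 6 partial quotients, read off in order.

[1; 4, 1, 2, 2, 6]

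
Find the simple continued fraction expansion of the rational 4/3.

[1; 3]

Run the Euclidean algorithm on 4 and 3; the successive quotients are the partial quotients a_0, a_1, ... (each step inverts the fractional part left over by the previous one):
  4 = 1*3 + 1, so a_0 = 1.
  3 = 3*1 + 0, so a_1 = 3.
The remainder reaches 0 after 2 divisions, so the expansion has 2 partial quotients, read off in order.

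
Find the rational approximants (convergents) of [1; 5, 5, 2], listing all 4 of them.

1/1, 6/5, 31/26, 68/57

Using the convergent recurrence p_i = a_i*p_{i-1} + p_{i-2}, q_i = a_i*q_{i-1} + q_{i-2} with p_{-2}=0, p_{-1}=1, q_{-2}=1, q_{-1}=0:
  i=0: a_0=1, p_0 = 1*1 + 0 = 1, q_0 = 1*0 + 1 = 1.
  i=1: a_1=5, p_1 = 5*1 + 1 = 6, q_1 = 5*1 + 0 = 5.
  i=2: a_2=5, p_2 = 5*6 + 1 = 31, q_2 = 5*5 + 1 = 26.
  i=3: a_3=2, p_3 = 2*31 + 6 = 68, q_3 = 2*26 + 5 = 57.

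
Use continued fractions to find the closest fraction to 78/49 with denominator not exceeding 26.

35/22

Expand x = 78/49 as a continued fraction with the Euclidean algorithm:
  78 = 1*49 + 29, so a_0 = 1.
  49 = 1*29 + 20, so a_1 = 1.
  29 = 1*20 + 9, so a_2 = 1.
  20 = 2*9 + 2, so a_3 = 2.
  9 = 4*2 + 1, so a_4 = 4.
  2 = 2*1 + 0, so a_5 = 2.
so x = [1; 1, 1, 2, 4, 2].
Convergents (p_i = a_i*p_{i-1} + p_{i-2}, q_i = a_i*q_{i-1} + q_{i-2} with p_{-2}=0, p_{-1}=1, q_{-2}=1, q_{-1}=0), until the denominator exceeds 26:
  i=0: a_0=1, p_0 = 1*1 + 0 = 1, q_0 = 1*0 + 1 = 1.
  i=1: a_1=1, p_1 = 1*1 + 1 = 2, q_1 = 1*1 + 0 = 1.
  i=2: a_2=1, p_2 = 1*2 + 1 = 3, q_2 = 1*1 + 1 = 2.
  i=3: a_3=2, p_3 = 2*3 + 2 = 8, q_3 = 2*2 + 1 = 5.
  i=4: a_4=4, p_4 = 4*8 + 3 = 35, q_4 = 4*5 + 2 = 22.
  i=5: a_5=2, p_5 = 2*35 + 8 = 78, q_5 = 2*22 + 5 = 49.
q_5 = 49 > 26, so the last convergent with denominator <= 26 is p_4/q_4 = 35/22.
The closest fraction with denominator <= 26 is either p_4/q_4 or the intermediate fraction (k*p_4 + p_3)/(k*q_4 + q_3) with the largest k >= 1 whose denominator stays <= 26; these approach x as k grows, and every other convergent or intermediate fraction in range is farther away.
Largest k: floor((26 - q_3)/q_4) = floor((26 - 5)/22) = 0.
Since k = 0, no intermediate fraction beyond p_4/q_4 has denominator <= 26, so the convergent 35/22 is the closest (its error is |78*22 - 35*49|/(49*22) = 1/1078).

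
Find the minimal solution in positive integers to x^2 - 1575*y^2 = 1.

(x, y) = (2024, 51)

First expand sqrt(1575) as a continued fraction. With x_i = (sqrt(1575) + m_i)/d_i and (m_0, d_0) = (0, 1): a_0 = floor(sqrt(1575)) = 39, since 39^2 = 1521 <= 1575 < 1600 = 40^2.
Iterate m_{i+1} = d_i*a_i - m_i, d_{i+1} = (1575 - m_{i+1}^2)/d_i, a_{i+1} = floor((a_0 + m_{i+1})/d_{i+1}):
  m_1 = 1*39 - 0 = 39, d_1 = (1575 - 39^2)/1 = 54/1 = 54, a_1 = floor((39 + 39)/54) = 1.
  m_2 = 54*1 - 39 = 15, d_2 = (1575 - 15^2)/54 = 1350/54 = 25, a_2 = floor((39 + 15)/25) = 2.
  m_3 = 25*2 - 15 = 35, d_3 = (1575 - 35^2)/25 = 350/25 = 14, a_3 = floor((39 + 35)/14) = 5.
  m_4 = 14*5 - 35 = 35, d_4 = (1575 - 35^2)/14 = 350/14 = 25, a_4 = floor((39 + 35)/25) = 2.
  m_5 = 25*2 - 35 = 15, d_5 = (1575 - 15^2)/25 = 1350/25 = 54, a_5 = floor((39 + 15)/54) = 1.
  m_6 = 54*1 - 15 = 39, d_6 = (1575 - 39^2)/54 = 54/54 = 1, a_6 = floor((39 + 39)/1) = 78.
  m_7 = 1*78 - 39 = 39, d_7 = (1575 - 39^2)/1 = 54/1 = 54: (m_7, d_7) = (m_1, d_1) = (39, 54), so from here the quotients repeat a_1, ..., a_6; the period length is 6.
So sqrt(1575) = [39; (1, 2, 5, 2, 1, 78)] with period length k = 6.
k is even, so the fundamental solution of x^2 - 1575y^2 = 1 is (p_{k-1}, q_{k-1}) = (p_5, q_5); compute convergents through index 5.
Convergents (p_i = a_i*p_{i-1} + p_{i-2}, q_i = a_i*q_{i-1} + q_{i-2} with p_{-2}=0, p_{-1}=1, q_{-2}=1, q_{-1}=0):
  i=0: a_0=39, p_0 = 39*1 + 0 = 39, q_0 = 39*0 + 1 = 1.
  i=1: a_1=1, p_1 = 1*39 + 1 = 40, q_1 = 1*1 + 0 = 1.
  i=2: a_2=2, p_2 = 2*40 + 39 = 119, q_2 = 2*1 + 1 = 3.
  i=3: a_3=5, p_3 = 5*119 + 40 = 635, q_3 = 5*3 + 1 = 16.
  i=4: a_4=2, p_4 = 2*635 + 119 = 1389, q_4 = 2*16 + 3 = 35.
  i=5: a_5=1, p_5 = 1*1389 + 635 = 2024, q_5 = 1*35 + 16 = 51.
Check: 2024^2 - 1575*51^2 = 4096576 - 4096575 = 1, so (x, y) = (2024, 51) solves the equation, and by the theorem it is the least positive solution.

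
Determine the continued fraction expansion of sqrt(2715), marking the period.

[52; (9, 2, 6, 2, 9, 104)]

Write x_i = (sqrt(2715) + m_i)/d_i with (m_0, d_0) = (0, 1). a_0 = floor(sqrt(2715)) = 52, since 52^2 = 2704 <= 2715 < 2809 = 53^2.
Iterate m_{i+1} = d_i*a_i - m_i, d_{i+1} = (2715 - m_{i+1}^2)/d_i, a_{i+1} = floor((a_0 + m_{i+1})/d_{i+1}):
  m_1 = 1*52 - 0 = 52, d_1 = (2715 - 52^2)/1 = 11/1 = 11, a_1 = floor((52 + 52)/11) = 9.
  m_2 = 11*9 - 52 = 47, d_2 = (2715 - 47^2)/11 = 506/11 = 46, a_2 = floor((52 + 47)/46) = 2.
  m_3 = 46*2 - 47 = 45, d_3 = (2715 - 45^2)/46 = 690/46 = 15, a_3 = floor((52 + 45)/15) = 6.
  m_4 = 15*6 - 45 = 45, d_4 = (2715 - 45^2)/15 = 690/15 = 46, a_4 = floor((52 + 45)/46) = 2.
  m_5 = 46*2 - 45 = 47, d_5 = (2715 - 47^2)/46 = 506/46 = 11, a_5 = floor((52 + 47)/11) = 9.
  m_6 = 11*9 - 47 = 52, d_6 = (2715 - 52^2)/11 = 11/11 = 1, a_6 = floor((52 + 52)/1) = 104.
  m_7 = 1*104 - 52 = 52, d_7 = (2715 - 52^2)/1 = 11/1 = 11: (m_7, d_7) = (m_1, d_1) = (52, 11), so from here the quotients repeat a_1, ..., a_6; the period length is 6.
Hence the expansion of sqrt(2715) is a_0 = 52 followed by the repeating block 9, 2, 6, 2, 9, 104 (period 6).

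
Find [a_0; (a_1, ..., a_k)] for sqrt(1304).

[36; (9, 72)]

Write x_i = (sqrt(1304) + m_i)/d_i with (m_0, d_0) = (0, 1). a_0 = floor(sqrt(1304)) = 36, since 36^2 = 1296 <= 1304 < 1369 = 37^2.
Iterate m_{i+1} = d_i*a_i - m_i, d_{i+1} = (1304 - m_{i+1}^2)/d_i, a_{i+1} = floor((a_0 + m_{i+1})/d_{i+1}):
  m_1 = 1*36 - 0 = 36, d_1 = (1304 - 36^2)/1 = 8/1 = 8, a_1 = floor((36 + 36)/8) = 9.
  m_2 = 8*9 - 36 = 36, d_2 = (1304 - 36^2)/8 = 8/8 = 1, a_2 = floor((36 + 36)/1) = 72.
  m_3 = 1*72 - 36 = 36, d_3 = (1304 - 36^2)/1 = 8/1 = 8: (m_3, d_3) = (m_1, d_1) = (36, 8), so from here the quotients repeat a_1, a_2; the period length is 2.
Hence the expansion of sqrt(1304) is a_0 = 36 followed by the repeating block 9, 72 (period 2).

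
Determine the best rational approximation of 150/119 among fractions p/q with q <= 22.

24/19

Expand x = 150/119 as a continued fraction with the Euclidean algorithm:
  150 = 1*119 + 31, so a_0 = 1.
  119 = 3*31 + 26, so a_1 = 3.
  31 = 1*26 + 5, so a_2 = 1.
  26 = 5*5 + 1, so a_3 = 5.
  5 = 5*1 + 0, so a_4 = 5.
so x = [1; 3, 1, 5, 5].
Convergents (p_i = a_i*p_{i-1} + p_{i-2}, q_i = a_i*q_{i-1} + q_{i-2} with p_{-2}=0, p_{-1}=1, q_{-2}=1, q_{-1}=0), until the denominator exceeds 22:
  i=0: a_0=1, p_0 = 1*1 + 0 = 1, q_0 = 1*0 + 1 = 1.
  i=1: a_1=3, p_1 = 3*1 + 1 = 4, q_1 = 3*1 + 0 = 3.
  i=2: a_2=1, p_2 = 1*4 + 1 = 5, q_2 = 1*3 + 1 = 4.
  i=3: a_3=5, p_3 = 5*5 + 4 = 29, q_3 = 5*4 + 3 = 23.
q_3 = 23 > 22, so the last convergent with denominator <= 22 is p_2/q_2 = 5/4.
The closest fraction with denominator <= 22 is either p_2/q_2 or the intermediate fraction (k*p_2 + p_1)/(k*q_2 + q_1) with the largest k >= 1 whose denominator stays <= 22; these approach x as k grows, and every other convergent or intermediate fraction in range is farther away.
Largest k: floor((22 - q_1)/q_2) = floor((22 - 3)/4) = 4.
That gives (4*5 + 4)/(4*4 + 3) = 24/19.
Compare the errors: |x - 5/4| = |150*4 - 5*119|/(119*4) = 5/476, and |x - 24/19| = |150*19 - 24*119|/(119*19) = 6/2261.
Cross-multiplying, 6*476 = 2856 < 11305 = 5*2261, so 6/2261 is smaller: the intermediate fraction 24/19 is closer to x than 5/4.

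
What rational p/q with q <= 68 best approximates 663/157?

38/9

Expand x = 663/157 as a continued fraction with the Euclidean algorithm:
  663 = 4*157 + 35, so a_0 = 4.
  157 = 4*35 + 17, so a_1 = 4.
  35 = 2*17 + 1, so a_2 = 2.
  17 = 17*1 + 0, so a_3 = 17.
so x = [4; 4, 2, 17].
Convergents (p_i = a_i*p_{i-1} + p_{i-2}, q_i = a_i*q_{i-1} + q_{i-2} with p_{-2}=0, p_{-1}=1, q_{-2}=1, q_{-1}=0), until the denominator exceeds 68:
  i=0: a_0=4, p_0 = 4*1 + 0 = 4, q_0 = 4*0 + 1 = 1.
  i=1: a_1=4, p_1 = 4*4 + 1 = 17, q_1 = 4*1 + 0 = 4.
  i=2: a_2=2, p_2 = 2*17 + 4 = 38, q_2 = 2*4 + 1 = 9.
  i=3: a_3=17, p_3 = 17*38 + 17 = 663, q_3 = 17*9 + 4 = 157.
q_3 = 157 > 68, so the last convergent with denominator <= 68 is p_2/q_2 = 38/9.
The closest fraction with denominator <= 68 is either p_2/q_2 or the intermediate fraction (k*p_2 + p_1)/(k*q_2 + q_1) with the largest k >= 1 whose denominator stays <= 68; these approach x as k grows, and every other convergent or intermediate fraction in range is farther away.
Largest k: floor((68 - q_1)/q_2) = floor((68 - 4)/9) = 7.
That gives (7*38 + 17)/(7*9 + 4) = 283/67.
Compare the errors: |x - 38/9| = |663*9 - 38*157|/(157*9) = 1/1413, and |x - 283/67| = |663*67 - 283*157|/(157*67) = 10/10519.
Cross-multiplying, 1*10519 = 10519 < 14130 = 10*1413, so 1/1413 is smaller: the convergent 38/9 is closer to x than 283/67.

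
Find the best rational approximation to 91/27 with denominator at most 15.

Expand x = 91/27 as a continued fraction with the Euclidean algorithm:
  91 = 3*27 + 10, so a_0 = 3.
  27 = 2*10 + 7, so a_1 = 2.
  10 = 1*7 + 3, so a_2 = 1.
  7 = 2*3 + 1, so a_3 = 2.
  3 = 3*1 + 0, so a_4 = 3.
so x = [3; 2, 1, 2, 3].
Convergents (p_i = a_i*p_{i-1} + p_{i-2}, q_i = a_i*q_{i-1} + q_{i-2} with p_{-2}=0, p_{-1}=1, q_{-2}=1, q_{-1}=0), until the denominator exceeds 15:
  i=0: a_0=3, p_0 = 3*1 + 0 = 3, q_0 = 3*0 + 1 = 1.
  i=1: a_1=2, p_1 = 2*3 + 1 = 7, q_1 = 2*1 + 0 = 2.
  i=2: a_2=1, p_2 = 1*7 + 3 = 10, q_2 = 1*2 + 1 = 3.
  i=3: a_3=2, p_3 = 2*10 + 7 = 27, q_3 = 2*3 + 2 = 8.
  i=4: a_4=3, p_4 = 3*27 + 10 = 91, q_4 = 3*8 + 3 = 27.
q_4 = 27 > 15, so the last convergent with denominator <= 15 is p_3/q_3 = 27/8.
The closest fraction with denominator <= 15 is either p_3/q_3 or the intermediate fraction (k*p_3 + p_2)/(k*q_3 + q_2) with the largest k >= 1 whose denominator stays <= 15; these approach x as k grows, and every other convergent or intermediate fraction in range is farther away.
Largest k: floor((15 - q_2)/q_3) = floor((15 - 3)/8) = 1.
That gives (1*27 + 10)/(1*8 + 3) = 37/11.
Compare the errors: |x - 27/8| = |91*8 - 27*27|/(27*8) = 1/216, and |x - 37/11| = |91*11 - 37*27|/(27*11) = 2/297.
Cross-multiplying, 1*297 = 297 < 432 = 2*216, so 1/216 is smaller: the convergent 27/8 is closer to x than 37/11.

27/8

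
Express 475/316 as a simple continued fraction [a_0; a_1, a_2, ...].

Run the Euclidean algorithm on 475 and 316; the successive quotients are the partial quotients a_0, a_1, ... (each step inverts the fractional part left over by the previous one):
  475 = 1*316 + 159, so a_0 = 1.
  316 = 1*159 + 157, so a_1 = 1.
  159 = 1*157 + 2, so a_2 = 1.
  157 = 78*2 + 1, so a_3 = 78.
  2 = 2*1 + 0, so a_4 = 2.
The remainder reaches 0 after 5 divisions, so the expansion has 5 partial quotients, read off in order.

[1; 1, 1, 78, 2]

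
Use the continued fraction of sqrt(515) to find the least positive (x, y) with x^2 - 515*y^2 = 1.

First expand sqrt(515) as a continued fraction. With x_i = (sqrt(515) + m_i)/d_i and (m_0, d_0) = (0, 1): a_0 = floor(sqrt(515)) = 22, since 22^2 = 484 <= 515 < 529 = 23^2.
Iterate m_{i+1} = d_i*a_i - m_i, d_{i+1} = (515 - m_{i+1}^2)/d_i, a_{i+1} = floor((a_0 + m_{i+1})/d_{i+1}):
  m_1 = 1*22 - 0 = 22, d_1 = (515 - 22^2)/1 = 31/1 = 31, a_1 = floor((22 + 22)/31) = 1.
  m_2 = 31*1 - 22 = 9, d_2 = (515 - 9^2)/31 = 434/31 = 14, a_2 = floor((22 + 9)/14) = 2.
  m_3 = 14*2 - 9 = 19, d_3 = (515 - 19^2)/14 = 154/14 = 11, a_3 = floor((22 + 19)/11) = 3.
  m_4 = 11*3 - 19 = 14, d_4 = (515 - 14^2)/11 = 319/11 = 29, a_4 = floor((22 + 14)/29) = 1.
  m_5 = 29*1 - 14 = 15, d_5 = (515 - 15^2)/29 = 290/29 = 10, a_5 = floor((22 + 15)/10) = 3.
  m_6 = 10*3 - 15 = 15, d_6 = (515 - 15^2)/10 = 290/10 = 29, a_6 = floor((22 + 15)/29) = 1.
  m_7 = 29*1 - 15 = 14, d_7 = (515 - 14^2)/29 = 319/29 = 11, a_7 = floor((22 + 14)/11) = 3.
  m_8 = 11*3 - 14 = 19, d_8 = (515 - 19^2)/11 = 154/11 = 14, a_8 = floor((22 + 19)/14) = 2.
  m_9 = 14*2 - 19 = 9, d_9 = (515 - 9^2)/14 = 434/14 = 31, a_9 = floor((22 + 9)/31) = 1.
  m_10 = 31*1 - 9 = 22, d_10 = (515 - 22^2)/31 = 31/31 = 1, a_10 = floor((22 + 22)/1) = 44.
  m_11 = 1*44 - 22 = 22, d_11 = (515 - 22^2)/1 = 31/1 = 31: (m_11, d_11) = (m_1, d_1) = (22, 31), so from here the quotients repeat a_1, ..., a_10; the period length is 10.
So sqrt(515) = [22; (1, 2, 3, 1, 3, 1, 3, 2, 1, 44)] with period length k = 10.
k is even, so the fundamental solution of x^2 - 515y^2 = 1 is (p_{k-1}, q_{k-1}) = (p_9, q_9); compute convergents through index 9.
Convergents (p_i = a_i*p_{i-1} + p_{i-2}, q_i = a_i*q_{i-1} + q_{i-2} with p_{-2}=0, p_{-1}=1, q_{-2}=1, q_{-1}=0):
  i=0: a_0=22, p_0 = 22*1 + 0 = 22, q_0 = 22*0 + 1 = 1.
  i=1: a_1=1, p_1 = 1*22 + 1 = 23, q_1 = 1*1 + 0 = 1.
  i=2: a_2=2, p_2 = 2*23 + 22 = 68, q_2 = 2*1 + 1 = 3.
  i=3: a_3=3, p_3 = 3*68 + 23 = 227, q_3 = 3*3 + 1 = 10.
  i=4: a_4=1, p_4 = 1*227 + 68 = 295, q_4 = 1*10 + 3 = 13.
  i=5: a_5=3, p_5 = 3*295 + 227 = 1112, q_5 = 3*13 + 10 = 49.
  i=6: a_6=1, p_6 = 1*1112 + 295 = 1407, q_6 = 1*49 + 13 = 62.
  i=7: a_7=3, p_7 = 3*1407 + 1112 = 5333, q_7 = 3*62 + 49 = 235.
  i=8: a_8=2, p_8 = 2*5333 + 1407 = 12073, q_8 = 2*235 + 62 = 532.
  i=9: a_9=1, p_9 = 1*12073 + 5333 = 17406, q_9 = 1*532 + 235 = 767.
Check: 17406^2 - 515*767^2 = 302968836 - 302968835 = 1, so (x, y) = (17406, 767) solves the equation, and by the theorem it is the least positive solution.

(x, y) = (17406, 767)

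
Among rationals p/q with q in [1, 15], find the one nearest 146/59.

37/15

Expand x = 146/59 as a continued fraction with the Euclidean algorithm:
  146 = 2*59 + 28, so a_0 = 2.
  59 = 2*28 + 3, so a_1 = 2.
  28 = 9*3 + 1, so a_2 = 9.
  3 = 3*1 + 0, so a_3 = 3.
so x = [2; 2, 9, 3].
Convergents (p_i = a_i*p_{i-1} + p_{i-2}, q_i = a_i*q_{i-1} + q_{i-2} with p_{-2}=0, p_{-1}=1, q_{-2}=1, q_{-1}=0), until the denominator exceeds 15:
  i=0: a_0=2, p_0 = 2*1 + 0 = 2, q_0 = 2*0 + 1 = 1.
  i=1: a_1=2, p_1 = 2*2 + 1 = 5, q_1 = 2*1 + 0 = 2.
  i=2: a_2=9, p_2 = 9*5 + 2 = 47, q_2 = 9*2 + 1 = 19.
q_2 = 19 > 15, so the last convergent with denominator <= 15 is p_1/q_1 = 5/2.
The closest fraction with denominator <= 15 is either p_1/q_1 or the intermediate fraction (k*p_1 + p_0)/(k*q_1 + q_0) with the largest k >= 1 whose denominator stays <= 15; these approach x as k grows, and every other convergent or intermediate fraction in range is farther away.
Largest k: floor((15 - q_0)/q_1) = floor((15 - 1)/2) = 7.
That gives (7*5 + 2)/(7*2 + 1) = 37/15.
Compare the errors: |x - 5/2| = |146*2 - 5*59|/(59*2) = 3/118, and |x - 37/15| = |146*15 - 37*59|/(59*15) = 7/885.
Cross-multiplying, 7*118 = 826 < 2655 = 3*885, so 7/885 is smaller: the intermediate fraction 37/15 is closer to x than 5/2.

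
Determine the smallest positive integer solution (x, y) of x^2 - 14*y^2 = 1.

(x, y) = (15, 4)

First expand sqrt(14) as a continued fraction. With x_i = (sqrt(14) + m_i)/d_i and (m_0, d_0) = (0, 1): a_0 = floor(sqrt(14)) = 3, since 3^2 = 9 <= 14 < 16 = 4^2.
Iterate m_{i+1} = d_i*a_i - m_i, d_{i+1} = (14 - m_{i+1}^2)/d_i, a_{i+1} = floor((a_0 + m_{i+1})/d_{i+1}):
  m_1 = 1*3 - 0 = 3, d_1 = (14 - 3^2)/1 = 5/1 = 5, a_1 = floor((3 + 3)/5) = 1.
  m_2 = 5*1 - 3 = 2, d_2 = (14 - 2^2)/5 = 10/5 = 2, a_2 = floor((3 + 2)/2) = 2.
  m_3 = 2*2 - 2 = 2, d_3 = (14 - 2^2)/2 = 10/2 = 5, a_3 = floor((3 + 2)/5) = 1.
  m_4 = 5*1 - 2 = 3, d_4 = (14 - 3^2)/5 = 5/5 = 1, a_4 = floor((3 + 3)/1) = 6.
  m_5 = 1*6 - 3 = 3, d_5 = (14 - 3^2)/1 = 5/1 = 5: (m_5, d_5) = (m_1, d_1) = (3, 5), so from here the quotients repeat a_1, ..., a_4; the period length is 4.
So sqrt(14) = [3; (1, 2, 1, 6)] with period length k = 4.
k is even, so the fundamental solution of x^2 - 14y^2 = 1 is (p_{k-1}, q_{k-1}) = (p_3, q_3); compute convergents through index 3.
Convergents (p_i = a_i*p_{i-1} + p_{i-2}, q_i = a_i*q_{i-1} + q_{i-2} with p_{-2}=0, p_{-1}=1, q_{-2}=1, q_{-1}=0):
  i=0: a_0=3, p_0 = 3*1 + 0 = 3, q_0 = 3*0 + 1 = 1.
  i=1: a_1=1, p_1 = 1*3 + 1 = 4, q_1 = 1*1 + 0 = 1.
  i=2: a_2=2, p_2 = 2*4 + 3 = 11, q_2 = 2*1 + 1 = 3.
  i=3: a_3=1, p_3 = 1*11 + 4 = 15, q_3 = 1*3 + 1 = 4.
Check: 15^2 - 14*4^2 = 225 - 224 = 1, so (x, y) = (15, 4) solves the equation, and by the theorem it is the least positive solution.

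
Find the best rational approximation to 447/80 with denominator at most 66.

Expand x = 447/80 as a continued fraction with the Euclidean algorithm:
  447 = 5*80 + 47, so a_0 = 5.
  80 = 1*47 + 33, so a_1 = 1.
  47 = 1*33 + 14, so a_2 = 1.
  33 = 2*14 + 5, so a_3 = 2.
  14 = 2*5 + 4, so a_4 = 2.
  5 = 1*4 + 1, so a_5 = 1.
  4 = 4*1 + 0, so a_6 = 4.
so x = [5; 1, 1, 2, 2, 1, 4].
Convergents (p_i = a_i*p_{i-1} + p_{i-2}, q_i = a_i*q_{i-1} + q_{i-2} with p_{-2}=0, p_{-1}=1, q_{-2}=1, q_{-1}=0), until the denominator exceeds 66:
  i=0: a_0=5, p_0 = 5*1 + 0 = 5, q_0 = 5*0 + 1 = 1.
  i=1: a_1=1, p_1 = 1*5 + 1 = 6, q_1 = 1*1 + 0 = 1.
  i=2: a_2=1, p_2 = 1*6 + 5 = 11, q_2 = 1*1 + 1 = 2.
  i=3: a_3=2, p_3 = 2*11 + 6 = 28, q_3 = 2*2 + 1 = 5.
  i=4: a_4=2, p_4 = 2*28 + 11 = 67, q_4 = 2*5 + 2 = 12.
  i=5: a_5=1, p_5 = 1*67 + 28 = 95, q_5 = 1*12 + 5 = 17.
  i=6: a_6=4, p_6 = 4*95 + 67 = 447, q_6 = 4*17 + 12 = 80.
q_6 = 80 > 66, so the last convergent with denominator <= 66 is p_5/q_5 = 95/17.
The closest fraction with denominator <= 66 is either p_5/q_5 or the intermediate fraction (k*p_5 + p_4)/(k*q_5 + q_4) with the largest k >= 1 whose denominator stays <= 66; these approach x as k grows, and every other convergent or intermediate fraction in range is farther away.
Largest k: floor((66 - q_4)/q_5) = floor((66 - 12)/17) = 3.
That gives (3*95 + 67)/(3*17 + 12) = 352/63.
Compare the errors: |x - 95/17| = |447*17 - 95*80|/(80*17) = 1/1360, and |x - 352/63| = |447*63 - 352*80|/(80*63) = 1/5040.
Cross-multiplying, 1*1360 = 1360 < 5040 = 1*5040, so 1/5040 is smaller: the intermediate fraction 352/63 is closer to x than 95/17.

352/63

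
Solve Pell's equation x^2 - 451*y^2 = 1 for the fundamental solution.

First expand sqrt(451) as a continued fraction. With x_i = (sqrt(451) + m_i)/d_i and (m_0, d_0) = (0, 1): a_0 = floor(sqrt(451)) = 21, since 21^2 = 441 <= 451 < 484 = 22^2.
Iterate m_{i+1} = d_i*a_i - m_i, d_{i+1} = (451 - m_{i+1}^2)/d_i, a_{i+1} = floor((a_0 + m_{i+1})/d_{i+1}):
  m_1 = 1*21 - 0 = 21, d_1 = (451 - 21^2)/1 = 10/1 = 10, a_1 = floor((21 + 21)/10) = 4.
  m_2 = 10*4 - 21 = 19, d_2 = (451 - 19^2)/10 = 90/10 = 9, a_2 = floor((21 + 19)/9) = 4.
  m_3 = 9*4 - 19 = 17, d_3 = (451 - 17^2)/9 = 162/9 = 18, a_3 = floor((21 + 17)/18) = 2.
  m_4 = 18*2 - 17 = 19, d_4 = (451 - 19^2)/18 = 90/18 = 5, a_4 = floor((21 + 19)/5) = 8.
  m_5 = 5*8 - 19 = 21, d_5 = (451 - 21^2)/5 = 10/5 = 2, a_5 = floor((21 + 21)/2) = 21.
  m_6 = 2*21 - 21 = 21, d_6 = (451 - 21^2)/2 = 10/2 = 5, a_6 = floor((21 + 21)/5) = 8.
  m_7 = 5*8 - 21 = 19, d_7 = (451 - 19^2)/5 = 90/5 = 18, a_7 = floor((21 + 19)/18) = 2.
  m_8 = 18*2 - 19 = 17, d_8 = (451 - 17^2)/18 = 162/18 = 9, a_8 = floor((21 + 17)/9) = 4.
  m_9 = 9*4 - 17 = 19, d_9 = (451 - 19^2)/9 = 90/9 = 10, a_9 = floor((21 + 19)/10) = 4.
  m_10 = 10*4 - 19 = 21, d_10 = (451 - 21^2)/10 = 10/10 = 1, a_10 = floor((21 + 21)/1) = 42.
  m_11 = 1*42 - 21 = 21, d_11 = (451 - 21^2)/1 = 10/1 = 10: (m_11, d_11) = (m_1, d_1) = (21, 10), so from here the quotients repeat a_1, ..., a_10; the period length is 10.
So sqrt(451) = [21; (4, 4, 2, 8, 21, 8, 2, 4, 4, 42)] with period length k = 10.
k is even, so the fundamental solution of x^2 - 451y^2 = 1 is (p_{k-1}, q_{k-1}) = (p_9, q_9); compute convergents through index 9.
Convergents (p_i = a_i*p_{i-1} + p_{i-2}, q_i = a_i*q_{i-1} + q_{i-2} with p_{-2}=0, p_{-1}=1, q_{-2}=1, q_{-1}=0):
  i=0: a_0=21, p_0 = 21*1 + 0 = 21, q_0 = 21*0 + 1 = 1.
  i=1: a_1=4, p_1 = 4*21 + 1 = 85, q_1 = 4*1 + 0 = 4.
  i=2: a_2=4, p_2 = 4*85 + 21 = 361, q_2 = 4*4 + 1 = 17.
  i=3: a_3=2, p_3 = 2*361 + 85 = 807, q_3 = 2*17 + 4 = 38.
  i=4: a_4=8, p_4 = 8*807 + 361 = 6817, q_4 = 8*38 + 17 = 321.
  i=5: a_5=21, p_5 = 21*6817 + 807 = 143964, q_5 = 21*321 + 38 = 6779.
  i=6: a_6=8, p_6 = 8*143964 + 6817 = 1158529, q_6 = 8*6779 + 321 = 54553.
  i=7: a_7=2, p_7 = 2*1158529 + 143964 = 2461022, q_7 = 2*54553 + 6779 = 115885.
  i=8: a_8=4, p_8 = 4*2461022 + 1158529 = 11002617, q_8 = 4*115885 + 54553 = 518093.
  i=9: a_9=4, p_9 = 4*11002617 + 2461022 = 46471490, q_9 = 4*518093 + 115885 = 2188257.
Check: 46471490^2 - 451*2188257^2 = 2159599382820100 - 2159599382820099 = 1, so (x, y) = (46471490, 2188257) solves the equation, and by the theorem it is the least positive solution.

(x, y) = (46471490, 2188257)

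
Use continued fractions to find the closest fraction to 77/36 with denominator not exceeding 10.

Expand x = 77/36 as a continued fraction with the Euclidean algorithm:
  77 = 2*36 + 5, so a_0 = 2.
  36 = 7*5 + 1, so a_1 = 7.
  5 = 5*1 + 0, so a_2 = 5.
so x = [2; 7, 5].
Convergents (p_i = a_i*p_{i-1} + p_{i-2}, q_i = a_i*q_{i-1} + q_{i-2} with p_{-2}=0, p_{-1}=1, q_{-2}=1, q_{-1}=0), until the denominator exceeds 10:
  i=0: a_0=2, p_0 = 2*1 + 0 = 2, q_0 = 2*0 + 1 = 1.
  i=1: a_1=7, p_1 = 7*2 + 1 = 15, q_1 = 7*1 + 0 = 7.
  i=2: a_2=5, p_2 = 5*15 + 2 = 77, q_2 = 5*7 + 1 = 36.
q_2 = 36 > 10, so the last convergent with denominator <= 10 is p_1/q_1 = 15/7.
The closest fraction with denominator <= 10 is either p_1/q_1 or the intermediate fraction (k*p_1 + p_0)/(k*q_1 + q_0) with the largest k >= 1 whose denominator stays <= 10; these approach x as k grows, and every other convergent or intermediate fraction in range is farther away.
Largest k: floor((10 - q_0)/q_1) = floor((10 - 1)/7) = 1.
That gives (1*15 + 2)/(1*7 + 1) = 17/8.
Compare the errors: |x - 15/7| = |77*7 - 15*36|/(36*7) = 1/252, and |x - 17/8| = |77*8 - 17*36|/(36*8) = 4/288.
Cross-multiplying, 1*288 = 288 < 1008 = 4*252, so 1/252 is smaller: the convergent 15/7 is closer to x than 17/8.

15/7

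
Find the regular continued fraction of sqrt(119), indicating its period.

[10; (1, 9, 1, 20)]

Write x_i = (sqrt(119) + m_i)/d_i with (m_0, d_0) = (0, 1). a_0 = floor(sqrt(119)) = 10, since 10^2 = 100 <= 119 < 121 = 11^2.
Iterate m_{i+1} = d_i*a_i - m_i, d_{i+1} = (119 - m_{i+1}^2)/d_i, a_{i+1} = floor((a_0 + m_{i+1})/d_{i+1}):
  m_1 = 1*10 - 0 = 10, d_1 = (119 - 10^2)/1 = 19/1 = 19, a_1 = floor((10 + 10)/19) = 1.
  m_2 = 19*1 - 10 = 9, d_2 = (119 - 9^2)/19 = 38/19 = 2, a_2 = floor((10 + 9)/2) = 9.
  m_3 = 2*9 - 9 = 9, d_3 = (119 - 9^2)/2 = 38/2 = 19, a_3 = floor((10 + 9)/19) = 1.
  m_4 = 19*1 - 9 = 10, d_4 = (119 - 10^2)/19 = 19/19 = 1, a_4 = floor((10 + 10)/1) = 20.
  m_5 = 1*20 - 10 = 10, d_5 = (119 - 10^2)/1 = 19/1 = 19: (m_5, d_5) = (m_1, d_1) = (10, 19), so from here the quotients repeat a_1, ..., a_4; the period length is 4.
Hence the expansion of sqrt(119) is a_0 = 10 followed by the repeating block 1, 9, 1, 20 (period 4).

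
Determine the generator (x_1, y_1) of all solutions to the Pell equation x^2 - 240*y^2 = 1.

First expand sqrt(240) as a continued fraction. With x_i = (sqrt(240) + m_i)/d_i and (m_0, d_0) = (0, 1): a_0 = floor(sqrt(240)) = 15, since 15^2 = 225 <= 240 < 256 = 16^2.
Iterate m_{i+1} = d_i*a_i - m_i, d_{i+1} = (240 - m_{i+1}^2)/d_i, a_{i+1} = floor((a_0 + m_{i+1})/d_{i+1}):
  m_1 = 1*15 - 0 = 15, d_1 = (240 - 15^2)/1 = 15/1 = 15, a_1 = floor((15 + 15)/15) = 2.
  m_2 = 15*2 - 15 = 15, d_2 = (240 - 15^2)/15 = 15/15 = 1, a_2 = floor((15 + 15)/1) = 30.
  m_3 = 1*30 - 15 = 15, d_3 = (240 - 15^2)/1 = 15/1 = 15: (m_3, d_3) = (m_1, d_1) = (15, 15), so from here the quotients repeat a_1, a_2; the period length is 2.
So sqrt(240) = [15; (2, 30)] with period length k = 2.
k is even, so the fundamental solution of x^2 - 240y^2 = 1 is (p_{k-1}, q_{k-1}) = (p_1, q_1); compute convergents through index 1.
Convergents (p_i = a_i*p_{i-1} + p_{i-2}, q_i = a_i*q_{i-1} + q_{i-2} with p_{-2}=0, p_{-1}=1, q_{-2}=1, q_{-1}=0):
  i=0: a_0=15, p_0 = 15*1 + 0 = 15, q_0 = 15*0 + 1 = 1.
  i=1: a_1=2, p_1 = 2*15 + 1 = 31, q_1 = 2*1 + 0 = 2.
Check: 31^2 - 240*2^2 = 961 - 960 = 1, so (x, y) = (31, 2) solves the equation, and by the theorem it is the least positive solution.

(x, y) = (31, 2)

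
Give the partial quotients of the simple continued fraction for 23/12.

[1; 1, 11]

Run the Euclidean algorithm on 23 and 12; the successive quotients are the partial quotients a_0, a_1, ... (each step inverts the fractional part left over by the previous one):
  23 = 1*12 + 11, so a_0 = 1.
  12 = 1*11 + 1, so a_1 = 1.
  11 = 11*1 + 0, so a_2 = 11.
The remainder reaches 0 after 3 divisions, so the expansion has 3 partial quotients, read off in order.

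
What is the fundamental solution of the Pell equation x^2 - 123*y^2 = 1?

First expand sqrt(123) as a continued fraction. With x_i = (sqrt(123) + m_i)/d_i and (m_0, d_0) = (0, 1): a_0 = floor(sqrt(123)) = 11, since 11^2 = 121 <= 123 < 144 = 12^2.
Iterate m_{i+1} = d_i*a_i - m_i, d_{i+1} = (123 - m_{i+1}^2)/d_i, a_{i+1} = floor((a_0 + m_{i+1})/d_{i+1}):
  m_1 = 1*11 - 0 = 11, d_1 = (123 - 11^2)/1 = 2/1 = 2, a_1 = floor((11 + 11)/2) = 11.
  m_2 = 2*11 - 11 = 11, d_2 = (123 - 11^2)/2 = 2/2 = 1, a_2 = floor((11 + 11)/1) = 22.
  m_3 = 1*22 - 11 = 11, d_3 = (123 - 11^2)/1 = 2/1 = 2: (m_3, d_3) = (m_1, d_1) = (11, 2), so from here the quotients repeat a_1, a_2; the period length is 2.
So sqrt(123) = [11; (11, 22)] with period length k = 2.
k is even, so the fundamental solution of x^2 - 123y^2 = 1 is (p_{k-1}, q_{k-1}) = (p_1, q_1); compute convergents through index 1.
Convergents (p_i = a_i*p_{i-1} + p_{i-2}, q_i = a_i*q_{i-1} + q_{i-2} with p_{-2}=0, p_{-1}=1, q_{-2}=1, q_{-1}=0):
  i=0: a_0=11, p_0 = 11*1 + 0 = 11, q_0 = 11*0 + 1 = 1.
  i=1: a_1=11, p_1 = 11*11 + 1 = 122, q_1 = 11*1 + 0 = 11.
Check: 122^2 - 123*11^2 = 14884 - 14883 = 1, so (x, y) = (122, 11) solves the equation, and by the theorem it is the least positive solution.

(x, y) = (122, 11)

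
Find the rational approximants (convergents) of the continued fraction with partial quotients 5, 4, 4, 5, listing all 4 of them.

Using the convergent recurrence p_i = a_i*p_{i-1} + p_{i-2}, q_i = a_i*q_{i-1} + q_{i-2} with p_{-2}=0, p_{-1}=1, q_{-2}=1, q_{-1}=0:
  i=0: a_0=5, p_0 = 5*1 + 0 = 5, q_0 = 5*0 + 1 = 1.
  i=1: a_1=4, p_1 = 4*5 + 1 = 21, q_1 = 4*1 + 0 = 4.
  i=2: a_2=4, p_2 = 4*21 + 5 = 89, q_2 = 4*4 + 1 = 17.
  i=3: a_3=5, p_3 = 5*89 + 21 = 466, q_3 = 5*17 + 4 = 89.

5/1, 21/4, 89/17, 466/89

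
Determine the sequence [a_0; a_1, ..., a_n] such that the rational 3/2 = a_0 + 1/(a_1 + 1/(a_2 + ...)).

Run the Euclidean algorithm on 3 and 2; the successive quotients are the partial quotients a_0, a_1, ... (each step inverts the fractional part left over by the previous one):
  3 = 1*2 + 1, so a_0 = 1.
  2 = 2*1 + 0, so a_1 = 2.
The remainder reaches 0 after 2 divisions, so the expansion has 2 partial quotients, read off in order.

[1; 2]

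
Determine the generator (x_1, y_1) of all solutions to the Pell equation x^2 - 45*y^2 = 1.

First expand sqrt(45) as a continued fraction. With x_i = (sqrt(45) + m_i)/d_i and (m_0, d_0) = (0, 1): a_0 = floor(sqrt(45)) = 6, since 6^2 = 36 <= 45 < 49 = 7^2.
Iterate m_{i+1} = d_i*a_i - m_i, d_{i+1} = (45 - m_{i+1}^2)/d_i, a_{i+1} = floor((a_0 + m_{i+1})/d_{i+1}):
  m_1 = 1*6 - 0 = 6, d_1 = (45 - 6^2)/1 = 9/1 = 9, a_1 = floor((6 + 6)/9) = 1.
  m_2 = 9*1 - 6 = 3, d_2 = (45 - 3^2)/9 = 36/9 = 4, a_2 = floor((6 + 3)/4) = 2.
  m_3 = 4*2 - 3 = 5, d_3 = (45 - 5^2)/4 = 20/4 = 5, a_3 = floor((6 + 5)/5) = 2.
  m_4 = 5*2 - 5 = 5, d_4 = (45 - 5^2)/5 = 20/5 = 4, a_4 = floor((6 + 5)/4) = 2.
  m_5 = 4*2 - 5 = 3, d_5 = (45 - 3^2)/4 = 36/4 = 9, a_5 = floor((6 + 3)/9) = 1.
  m_6 = 9*1 - 3 = 6, d_6 = (45 - 6^2)/9 = 9/9 = 1, a_6 = floor((6 + 6)/1) = 12.
  m_7 = 1*12 - 6 = 6, d_7 = (45 - 6^2)/1 = 9/1 = 9: (m_7, d_7) = (m_1, d_1) = (6, 9), so from here the quotients repeat a_1, ..., a_6; the period length is 6.
So sqrt(45) = [6; (1, 2, 2, 2, 1, 12)] with period length k = 6.
k is even, so the fundamental solution of x^2 - 45y^2 = 1 is (p_{k-1}, q_{k-1}) = (p_5, q_5); compute convergents through index 5.
Convergents (p_i = a_i*p_{i-1} + p_{i-2}, q_i = a_i*q_{i-1} + q_{i-2} with p_{-2}=0, p_{-1}=1, q_{-2}=1, q_{-1}=0):
  i=0: a_0=6, p_0 = 6*1 + 0 = 6, q_0 = 6*0 + 1 = 1.
  i=1: a_1=1, p_1 = 1*6 + 1 = 7, q_1 = 1*1 + 0 = 1.
  i=2: a_2=2, p_2 = 2*7 + 6 = 20, q_2 = 2*1 + 1 = 3.
  i=3: a_3=2, p_3 = 2*20 + 7 = 47, q_3 = 2*3 + 1 = 7.
  i=4: a_4=2, p_4 = 2*47 + 20 = 114, q_4 = 2*7 + 3 = 17.
  i=5: a_5=1, p_5 = 1*114 + 47 = 161, q_5 = 1*17 + 7 = 24.
Check: 161^2 - 45*24^2 = 25921 - 25920 = 1, so (x, y) = (161, 24) solves the equation, and by the theorem it is the least positive solution.

(x, y) = (161, 24)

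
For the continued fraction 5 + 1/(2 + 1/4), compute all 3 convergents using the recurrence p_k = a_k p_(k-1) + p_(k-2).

Using the convergent recurrence p_i = a_i*p_{i-1} + p_{i-2}, q_i = a_i*q_{i-1} + q_{i-2} with p_{-2}=0, p_{-1}=1, q_{-2}=1, q_{-1}=0:
  i=0: a_0=5, p_0 = 5*1 + 0 = 5, q_0 = 5*0 + 1 = 1.
  i=1: a_1=2, p_1 = 2*5 + 1 = 11, q_1 = 2*1 + 0 = 2.
  i=2: a_2=4, p_2 = 4*11 + 5 = 49, q_2 = 4*2 + 1 = 9.

5/1, 11/2, 49/9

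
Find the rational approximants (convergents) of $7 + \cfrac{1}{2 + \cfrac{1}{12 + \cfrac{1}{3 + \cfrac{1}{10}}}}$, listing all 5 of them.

7/1, 15/2, 187/25, 576/77, 5947/795

Using the convergent recurrence p_i = a_i*p_{i-1} + p_{i-2}, q_i = a_i*q_{i-1} + q_{i-2} with p_{-2}=0, p_{-1}=1, q_{-2}=1, q_{-1}=0:
  i=0: a_0=7, p_0 = 7*1 + 0 = 7, q_0 = 7*0 + 1 = 1.
  i=1: a_1=2, p_1 = 2*7 + 1 = 15, q_1 = 2*1 + 0 = 2.
  i=2: a_2=12, p_2 = 12*15 + 7 = 187, q_2 = 12*2 + 1 = 25.
  i=3: a_3=3, p_3 = 3*187 + 15 = 576, q_3 = 3*25 + 2 = 77.
  i=4: a_4=10, p_4 = 10*576 + 187 = 5947, q_4 = 10*77 + 25 = 795.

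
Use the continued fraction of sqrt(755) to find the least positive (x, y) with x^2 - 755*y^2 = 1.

First expand sqrt(755) as a continued fraction. With x_i = (sqrt(755) + m_i)/d_i and (m_0, d_0) = (0, 1): a_0 = floor(sqrt(755)) = 27, since 27^2 = 729 <= 755 < 784 = 28^2.
Iterate m_{i+1} = d_i*a_i - m_i, d_{i+1} = (755 - m_{i+1}^2)/d_i, a_{i+1} = floor((a_0 + m_{i+1})/d_{i+1}):
  m_1 = 1*27 - 0 = 27, d_1 = (755 - 27^2)/1 = 26/1 = 26, a_1 = floor((27 + 27)/26) = 2.
  m_2 = 26*2 - 27 = 25, d_2 = (755 - 25^2)/26 = 130/26 = 5, a_2 = floor((27 + 25)/5) = 10.
  m_3 = 5*10 - 25 = 25, d_3 = (755 - 25^2)/5 = 130/5 = 26, a_3 = floor((27 + 25)/26) = 2.
  m_4 = 26*2 - 25 = 27, d_4 = (755 - 27^2)/26 = 26/26 = 1, a_4 = floor((27 + 27)/1) = 54.
  m_5 = 1*54 - 27 = 27, d_5 = (755 - 27^2)/1 = 26/1 = 26: (m_5, d_5) = (m_1, d_1) = (27, 26), so from here the quotients repeat a_1, ..., a_4; the period length is 4.
So sqrt(755) = [27; (2, 10, 2, 54)] with period length k = 4.
k is even, so the fundamental solution of x^2 - 755y^2 = 1 is (p_{k-1}, q_{k-1}) = (p_3, q_3); compute convergents through index 3.
Convergents (p_i = a_i*p_{i-1} + p_{i-2}, q_i = a_i*q_{i-1} + q_{i-2} with p_{-2}=0, p_{-1}=1, q_{-2}=1, q_{-1}=0):
  i=0: a_0=27, p_0 = 27*1 + 0 = 27, q_0 = 27*0 + 1 = 1.
  i=1: a_1=2, p_1 = 2*27 + 1 = 55, q_1 = 2*1 + 0 = 2.
  i=2: a_2=10, p_2 = 10*55 + 27 = 577, q_2 = 10*2 + 1 = 21.
  i=3: a_3=2, p_3 = 2*577 + 55 = 1209, q_3 = 2*21 + 2 = 44.
Check: 1209^2 - 755*44^2 = 1461681 - 1461680 = 1, so (x, y) = (1209, 44) solves the equation, and by the theorem it is the least positive solution.

(x, y) = (1209, 44)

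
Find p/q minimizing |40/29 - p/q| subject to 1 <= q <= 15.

11/8

Expand x = 40/29 as a continued fraction with the Euclidean algorithm:
  40 = 1*29 + 11, so a_0 = 1.
  29 = 2*11 + 7, so a_1 = 2.
  11 = 1*7 + 4, so a_2 = 1.
  7 = 1*4 + 3, so a_3 = 1.
  4 = 1*3 + 1, so a_4 = 1.
  3 = 3*1 + 0, so a_5 = 3.
so x = [1; 2, 1, 1, 1, 3].
Convergents (p_i = a_i*p_{i-1} + p_{i-2}, q_i = a_i*q_{i-1} + q_{i-2} with p_{-2}=0, p_{-1}=1, q_{-2}=1, q_{-1}=0), until the denominator exceeds 15:
  i=0: a_0=1, p_0 = 1*1 + 0 = 1, q_0 = 1*0 + 1 = 1.
  i=1: a_1=2, p_1 = 2*1 + 1 = 3, q_1 = 2*1 + 0 = 2.
  i=2: a_2=1, p_2 = 1*3 + 1 = 4, q_2 = 1*2 + 1 = 3.
  i=3: a_3=1, p_3 = 1*4 + 3 = 7, q_3 = 1*3 + 2 = 5.
  i=4: a_4=1, p_4 = 1*7 + 4 = 11, q_4 = 1*5 + 3 = 8.
  i=5: a_5=3, p_5 = 3*11 + 7 = 40, q_5 = 3*8 + 5 = 29.
q_5 = 29 > 15, so the last convergent with denominator <= 15 is p_4/q_4 = 11/8.
The closest fraction with denominator <= 15 is either p_4/q_4 or the intermediate fraction (k*p_4 + p_3)/(k*q_4 + q_3) with the largest k >= 1 whose denominator stays <= 15; these approach x as k grows, and every other convergent or intermediate fraction in range is farther away.
Largest k: floor((15 - q_3)/q_4) = floor((15 - 5)/8) = 1.
That gives (1*11 + 7)/(1*8 + 5) = 18/13.
Compare the errors: |x - 11/8| = |40*8 - 11*29|/(29*8) = 1/232, and |x - 18/13| = |40*13 - 18*29|/(29*13) = 2/377.
Cross-multiplying, 1*377 = 377 < 464 = 2*232, so 1/232 is smaller: the convergent 11/8 is closer to x than 18/13.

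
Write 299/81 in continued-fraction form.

Run the Euclidean algorithm on 299 and 81; the successive quotients are the partial quotients a_0, a_1, ... (each step inverts the fractional part left over by the previous one):
  299 = 3*81 + 56, so a_0 = 3.
  81 = 1*56 + 25, so a_1 = 1.
  56 = 2*25 + 6, so a_2 = 2.
  25 = 4*6 + 1, so a_3 = 4.
  6 = 6*1 + 0, so a_4 = 6.
The remainder reaches 0 after 5 divisions, so the expansion has 5 partial quotients, read off in order.

[3; 1, 2, 4, 6]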